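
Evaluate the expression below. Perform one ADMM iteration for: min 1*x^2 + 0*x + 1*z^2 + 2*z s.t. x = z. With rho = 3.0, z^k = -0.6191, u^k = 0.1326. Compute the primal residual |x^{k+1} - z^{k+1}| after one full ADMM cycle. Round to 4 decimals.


ADMM iteration with rho = 3.0, z^k = -0.6191, u^k = 0.1326
Step 1: x-update.
Minimize 1*x^2 + 0*x + (3.0/2)*(x + 0.6191 + 0.1326)^2
FOC: (2*1 + 3.0)*x = 0 + 3.0*(-0.6191 - 0.1326)
x^{k+1} = -0.451
Step 2: z-update.
Minimize 1*z^2 + 2*z + (3.0/2)*(-0.451 - z + 0.1326)^2
FOC: (2*1 + 3.0)*z = -2 + 3.0*(-0.451 + 0.1326)
z^{k+1} = -0.5911
Step 3: u-update.
u^{k+1} = 0.1326 - 0.451 + 0.5911 = 0.2726
Step 4: Primal residual = |-0.451 + 0.5911| = 0.14


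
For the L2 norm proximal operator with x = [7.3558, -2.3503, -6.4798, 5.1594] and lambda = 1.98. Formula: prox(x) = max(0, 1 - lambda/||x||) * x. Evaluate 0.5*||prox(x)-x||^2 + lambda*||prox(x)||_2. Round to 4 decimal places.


Step 1: Compute ||x||.
||x|| = 11.3243
Step 2: Compute scaling factor.
scale = max(0, 1 - 1.98/11.3243) = 0.8252
Step 3: prox(x) = [6.0697, -1.9394, -5.3468, 4.2573]
||prox(x)|| = 9.3443
Step 4: Proximal objective.
0.5*||prox-x||^2 = 1.9602
lambda*||prox|| = 18.5017
Total = 20.4618


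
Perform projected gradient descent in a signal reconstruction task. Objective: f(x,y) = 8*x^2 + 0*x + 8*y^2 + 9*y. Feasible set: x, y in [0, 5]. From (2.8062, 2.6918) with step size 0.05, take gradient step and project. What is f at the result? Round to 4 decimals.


Step 1: Compute gradient at (2.8062, 2.6918).
grad_x = 2*8*2.8062 + 0 = 44.8992
grad_y = 2*8*2.6918 + 9 = 52.0688
Step 2: Gradient step.
x_raw = 2.8062 - 0.05*44.8992 = 0.5612
y_raw = 2.6918 - 0.05*52.0688 = 0.0884
Step 3: Project onto [0, 5].
x_proj = clip(0.5612) = 0.5612
y_proj = clip(0.0884) = 0.0884
Step 4: Evaluate f.
f(0.5612, 0.0884) = 3.3776


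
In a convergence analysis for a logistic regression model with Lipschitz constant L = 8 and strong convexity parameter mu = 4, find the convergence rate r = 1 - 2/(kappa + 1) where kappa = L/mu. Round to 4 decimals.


Step 1: Compute the condition number.
kappa = L/mu = 8/4 = 2.0
Step 2: Compute the convergence rate.
r = 1 - 2/(kappa + 1) = 1 - 2*mu/(L + mu) = (L - mu)/(L + mu) = 4/12 = 0.3333


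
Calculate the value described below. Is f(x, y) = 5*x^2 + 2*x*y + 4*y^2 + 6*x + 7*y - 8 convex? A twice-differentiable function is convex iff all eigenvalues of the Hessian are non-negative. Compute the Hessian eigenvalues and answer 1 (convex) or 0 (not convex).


The Hessian of f(x,y) = 5*x^2 + 2*x*y + 4*y^2 + 6*x + 7*y - 8 is:
H = [[10, 2], [2, 8]]
Trace = 10 + 8 = 18
Determinant = 10*8 - (2)^2 = 76
Discriminant = (18)^2 - 4*76 = 20.0
Eigenvalues: lambda_1 = 6.7639, lambda_2 = 11.2361
The function is convex.

1


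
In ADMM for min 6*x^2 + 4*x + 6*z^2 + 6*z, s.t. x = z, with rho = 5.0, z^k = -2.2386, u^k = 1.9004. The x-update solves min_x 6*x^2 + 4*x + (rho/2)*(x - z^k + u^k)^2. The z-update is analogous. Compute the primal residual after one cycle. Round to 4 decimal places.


ADMM iteration with rho = 5.0, z^k = -2.2386, u^k = 1.9004
Step 1: x-update.
Minimize 6*x^2 + 4*x + (5.0/2)*(x + 2.2386 + 1.9004)^2
FOC: (2*6 + 5.0)*x = -4 + 5.0*(-2.2386 - 1.9004)
x^{k+1} = -1.4526
Step 2: z-update.
Minimize 6*z^2 + 6*z + (5.0/2)*(-1.4526 - z + 1.9004)^2
FOC: (2*6 + 5.0)*z = -6 + 5.0*(-1.4526 + 1.9004)
z^{k+1} = -0.2212
Step 3: u-update.
u^{k+1} = 1.9004 - 1.4526 + 0.2212 = 0.669
Step 4: Primal residual = |-1.4526 + 0.2212| = 1.2314


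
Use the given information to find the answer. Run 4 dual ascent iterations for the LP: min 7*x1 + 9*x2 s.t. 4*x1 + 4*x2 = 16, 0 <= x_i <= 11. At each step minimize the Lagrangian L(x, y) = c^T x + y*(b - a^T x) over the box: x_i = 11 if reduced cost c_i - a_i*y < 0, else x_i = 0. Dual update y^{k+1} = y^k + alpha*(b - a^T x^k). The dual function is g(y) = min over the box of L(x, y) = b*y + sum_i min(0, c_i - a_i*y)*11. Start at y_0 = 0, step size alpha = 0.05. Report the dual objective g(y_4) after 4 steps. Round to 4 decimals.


Dual ascent for LP: min 7*x1 + 9*x2, 4*x1 + 4*x2 = 16, 0 <= x_i <= 11
Step 1: y^k = 0.0, reduced costs: (7.0, 9.0)
  x^k = (0.0, 0.0), subgradient = b - a^T x = 16.0
  y^{k+1} = 0.0 + 0.05*16.0 = 0.8
Step 2: y^k = 0.8, reduced costs: (3.8, 5.8)
  x^k = (0.0, 0.0), subgradient = b - a^T x = 16.0
  y^{k+1} = 0.8 + 0.05*16.0 = 1.6
Step 3: y^k = 1.6, reduced costs: (0.6, 2.6)
  x^k = (0.0, 0.0), subgradient = b - a^T x = 16.0
  y^{k+1} = 1.6 + 0.05*16.0 = 2.4
Step 4: y^k = 2.4, reduced costs: (-2.6, -0.6)
  x^k = (11.0, 11.0), subgradient = b - a^T x = -72.0
  y^{k+1} = 2.4 + 0.05*-72.0 = -1.2
Dual objective at y_4 = -1.2: reduced costs (11.8, 13.8), box minimizer x = (0.0, 0.0)
g(y_4) = b*y + (c1 - a1*y)*x1 + (c2 - a2*y)*x2 = 16*(-1.2) + 11.8*0.0 + 13.8*0.0 = -19.2 + 0.0 + 0.0 = -19.2


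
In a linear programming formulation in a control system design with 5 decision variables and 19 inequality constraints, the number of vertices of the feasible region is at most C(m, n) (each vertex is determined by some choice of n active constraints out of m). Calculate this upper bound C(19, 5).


Each vertex corresponds to some choice of n active constraints out of m, so the number of vertices is at most C(m, n) = m! / (n!(m-n)!).
m = 19, n = 5
Numerator: 19 * 18 * 17 * 16 * 15
Denominator: 5! = 120
C(19, 5) = 11628


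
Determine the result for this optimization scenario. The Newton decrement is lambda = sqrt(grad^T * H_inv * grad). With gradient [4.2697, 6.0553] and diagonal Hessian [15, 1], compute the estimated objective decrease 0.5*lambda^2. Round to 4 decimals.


Step 1: H is diagonal, so H^(-1) * g = [0.2846, 6.0553].
Step 2: g^T H^(-1) g = sum_i g_i^2 / H_ii
  = (4.2697)^2/15 + (6.0553)^2/1
  = 1.2154 + 36.6667 = 37.882
Step 3: Objective decrease = 0.5 * g^T H^(-1) g = 18.941


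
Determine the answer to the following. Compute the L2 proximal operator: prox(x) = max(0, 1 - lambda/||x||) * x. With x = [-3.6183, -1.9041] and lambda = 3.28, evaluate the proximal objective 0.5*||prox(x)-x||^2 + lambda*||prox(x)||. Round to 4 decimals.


Step 1: Compute ||x||.
||x|| = 4.0887
Step 2: Compute scaling factor.
scale = max(0, 1 - 3.28/4.0887) = 0.1978
Step 3: prox(x) = [-0.7157, -0.3766]
||prox(x)|| = 0.8087
Step 4: Proximal objective.
0.5*||prox-x||^2 = 5.3792
lambda*||prox|| = 2.6525
Total = 8.0318


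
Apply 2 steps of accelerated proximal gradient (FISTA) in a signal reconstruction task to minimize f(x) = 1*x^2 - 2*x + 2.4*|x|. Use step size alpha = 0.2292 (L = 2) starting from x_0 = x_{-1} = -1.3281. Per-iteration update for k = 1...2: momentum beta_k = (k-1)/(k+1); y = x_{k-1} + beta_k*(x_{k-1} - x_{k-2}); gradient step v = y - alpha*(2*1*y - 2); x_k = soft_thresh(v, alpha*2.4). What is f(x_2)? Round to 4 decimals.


FISTA on f(x) = 1*x^2 - 2*x + 2.4*|x|
L = 2, alpha = 0.2292
Iteration 1: beta = 0.0, y = -1.3281 + 0.0*(-1.3281 + 1.3281) = -1.3281
  grad(y) = -4.6562, v = y - alpha*grad = -0.2609
  prox(v) = soft_thresh(-0.2609, 0.5501) = 0.0
Iteration 2: beta = 0.3333, y = 0.0 + 0.3333*(0.0 + 1.3281) = 0.4427
  grad(y) = -1.1146, v = y - alpha*grad = 0.6982
  prox(v) = soft_thresh(0.6982, 0.5501) = 0.1481
f(x_2) = 1*0.1481^2 - 2*0.1481 + 2.4*|0.1481| = 0.0812


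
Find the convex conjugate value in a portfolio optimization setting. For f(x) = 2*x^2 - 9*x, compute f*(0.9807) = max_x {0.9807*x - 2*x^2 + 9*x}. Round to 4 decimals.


f*(y) = sup_x {y*x - a*x^2 - b*x} = sup_x {(y-b)*x - a*x^2}
FOC: (y - b) - 2a*x = 0 => x* = (y - b)/(2a)
x* = (0.9807 + 9)/(2*2) = 2.4952
f*(0.9807) = (y-b)^2/(4a) = (0.9807 + 9)^2/(4*2)
= 99.6144/8 = 12.4518


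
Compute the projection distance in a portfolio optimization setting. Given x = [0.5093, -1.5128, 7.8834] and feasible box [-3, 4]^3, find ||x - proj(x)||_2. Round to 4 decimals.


Project each component onto [-3, 4].
clip(0.5093) = 0.5093, clip(-1.5128) = -1.5128, clip(7.8834) = 4.0
Projection = [0.5093, -1.5128, 4.0]
Squared diffs: [0.0, 0.0, 15.0808]
Distance = sqrt(15.0808) = 3.8834


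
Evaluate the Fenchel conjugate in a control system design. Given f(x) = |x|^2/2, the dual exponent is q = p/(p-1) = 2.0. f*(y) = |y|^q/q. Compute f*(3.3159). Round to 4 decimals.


The conjugate exponent q satisfies 1/p + 1/q = 1.
p = 2, so q = 2/(2 - 1) = 2.0
|y|^q = 3.3159^2.0 = 10.9952
f*(3.3159) = 10.9952 / 2.0 = 5.4976


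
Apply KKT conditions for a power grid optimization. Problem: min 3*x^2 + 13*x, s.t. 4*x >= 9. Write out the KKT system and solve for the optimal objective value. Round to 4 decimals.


Step 1: Try lambda = 0 (constraint inactive).
x_unc = -13/(2*3) = -2.1667
Check: 4*-2.1667 = -8.6668 < 9 -- violated!
Step 2: Constraint must be active: 4*x = 9
x* = 9/4 = 2.25
lambda = (2*3*2.25 + 13)/4 = 6.625
Step 3: Compute optimal value.
f(x*) = 3*2.25^2 + 13*2.25 = 44.4375


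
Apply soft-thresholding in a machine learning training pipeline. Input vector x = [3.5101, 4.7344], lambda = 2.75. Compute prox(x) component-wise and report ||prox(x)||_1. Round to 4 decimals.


Soft-thresholding with lambda = 2.75:
prox(3.5101) = sign(3.5101)*max(|3.5101| - 2.75, 0) = 0.7601
prox(4.7344) = sign(4.7344)*max(|4.7344| - 2.75, 0) = 1.9844
prox(x) = [0.7601, 1.9844]
||prox(x)||_1 = 0.7601 + 1.9844 = 2.7445


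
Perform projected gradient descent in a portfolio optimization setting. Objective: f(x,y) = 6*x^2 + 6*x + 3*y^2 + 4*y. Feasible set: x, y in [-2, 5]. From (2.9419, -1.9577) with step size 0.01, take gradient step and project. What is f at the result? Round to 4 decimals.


Step 1: Compute gradient at (2.9419, -1.9577).
grad_x = 2*6*2.9419 + 6 = 41.3028
grad_y = 2*3*-1.9577 + 4 = -7.7462
Step 2: Gradient step.
x_raw = 2.9419 - 0.01*41.3028 = 2.5289
y_raw = -1.9577 - 0.01*-7.7462 = -1.8802
Step 3: Project onto [-2, 5].
x_proj = clip(2.5289) = 2.5289
y_proj = clip(-1.8802) = -1.8802
Step 4: Evaluate f.
f(2.5289, -1.8802) = 56.6293


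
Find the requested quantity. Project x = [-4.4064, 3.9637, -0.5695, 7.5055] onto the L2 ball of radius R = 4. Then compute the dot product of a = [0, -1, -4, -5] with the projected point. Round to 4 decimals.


Step 1: Compute ||x|| (intermediates to 6 decimals).
||x|| = sqrt((-4.4064)^2 + 3.9637^2 + (-0.5695)^2 + 7.5055^2) = 9.580404
Step 2: Project.
Since ||x|| > R, scale = R/||x|| = 4/9.580404 = 0.417519, proj(x) = scale * x
proj(x) = [-1.839756, 1.65492, -0.237777, 3.133689]
Step 3: Dot product.
a^T * proj(x) = 0*(-1.839756) - 1*1.65492 - 4*(-0.237777) - 5*3.133689 = -16.3723


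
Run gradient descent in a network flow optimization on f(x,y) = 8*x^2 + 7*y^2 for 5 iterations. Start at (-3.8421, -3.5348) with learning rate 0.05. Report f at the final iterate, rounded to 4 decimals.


Gradient descent on f(x,y) = 8*x^2 + 7*y^2.
Starting point: (-3.8421, -3.5348), alpha = 0.05
Step 1: grad_x = 2*8*-3.8421 = -61.4736, grad_y = 2*7*-3.5348 = -49.4872
  x_1 = -3.8421 - 0.05*-61.4736 = -0.7684
  y_1 = -3.5348 - 0.05*-49.4872 = -1.0604
Step 2: grad_x = 2*8*-0.7684 = -12.2947, grad_y = 2*7*-1.0604 = -14.8462
  x_2 = -0.7684 - 0.05*-12.2947 = -0.1537
  y_2 = -1.0604 - 0.05*-14.8462 = -0.3181
Step 3: grad_x = 2*8*-0.1537 = -2.4589, grad_y = 2*7*-0.3181 = -4.4538
  x_3 = -0.1537 - 0.05*-2.4589 = -0.0307
  y_3 = -0.3181 - 0.05*-4.4538 = -0.0954
Step 4: grad_x = 2*8*-0.0307 = -0.4918, grad_y = 2*7*-0.0954 = -1.3362
  x_4 = -0.0307 - 0.05*-0.4918 = -0.0061
  y_4 = -0.0954 - 0.05*-1.3362 = -0.0286
Step 5: grad_x = 2*8*-0.0061 = -0.0984, grad_y = 2*7*-0.0286 = -0.4008
  x_5 = -0.0061 - 0.05*-0.0984 = -0.0012
  y_5 = -0.0286 - 0.05*-0.4008 = -0.0086
f(-0.0012, -0.0086) = 8*(-0.0012)^2 + 7*(-0.0086)^2 = 0.0005


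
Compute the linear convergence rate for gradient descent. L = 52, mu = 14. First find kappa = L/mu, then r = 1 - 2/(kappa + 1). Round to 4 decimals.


Step 1: Compute the condition number.
kappa = L/mu = 52/14 = 3.7143
Step 2: Compute the convergence rate.
r = 1 - 2/(kappa + 1) = 1 - 2*mu/(L + mu) = (L - mu)/(L + mu) = 38/66 = 0.5758


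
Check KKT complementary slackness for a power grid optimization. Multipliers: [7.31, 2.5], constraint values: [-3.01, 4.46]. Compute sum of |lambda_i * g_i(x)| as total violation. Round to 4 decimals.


KKT complementary slackness check:
lambda_1 * g_1 = 7.31 * -3.01 = -22.0031
lambda_2 * g_2 = 2.5 * 4.46 = 11.15
Total violation = 22.0031 + 11.15 = 33.1531


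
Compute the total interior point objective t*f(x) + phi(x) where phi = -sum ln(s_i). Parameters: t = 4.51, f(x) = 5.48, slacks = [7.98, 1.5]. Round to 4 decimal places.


Step 1: Compute log-barrier.
ln values: [2.0769, 0.4055]
phi = -(2.0769 + 0.4055) = -2.4824
Step 2: Compute augmented objective.
t*f(x) = 4.51*5.48 = 24.7148
Total = 24.7148 - 2.4824 = 22.2324


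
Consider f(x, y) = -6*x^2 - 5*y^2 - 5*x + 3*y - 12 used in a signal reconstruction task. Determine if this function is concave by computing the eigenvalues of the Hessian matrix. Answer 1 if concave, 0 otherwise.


The Hessian of f(x,y) = -6*x^2 - 5*y^2 - 5*x + 3*y - 12 is:
H = [[-12, 0], [0, -10]]
Trace = -12 - 10 = -22
Determinant = -12*-10 - (0)^2 = 120
Discriminant = (-22)^2 - 4*120 = 4.0
Eigenvalues: lambda_1 = -12.0, lambda_2 = -10.0
The function is concave.

1


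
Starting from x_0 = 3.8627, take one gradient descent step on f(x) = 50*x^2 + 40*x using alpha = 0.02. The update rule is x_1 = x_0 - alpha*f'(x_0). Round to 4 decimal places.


We compute the gradient at x_0 and apply the update.
f'(x) = 100*x + 40
f'(3.8627) = 100*3.8627 + 40 = 426.27
x_1 = 3.8627 - 0.02*426.27 = -4.6627


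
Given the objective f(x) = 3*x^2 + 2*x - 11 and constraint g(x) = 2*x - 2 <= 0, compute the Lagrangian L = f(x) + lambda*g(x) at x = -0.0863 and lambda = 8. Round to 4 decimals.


Step 1: Evaluate f(x).
f(-0.0863) = 3*(-0.0863)^2 + 2*(-0.0863) - 11 = -11.1503
Step 2: Evaluate g(x).
g(-0.0863) = 2*-0.0863 - 2 = -2.1726
Step 3: Compute Lagrangian.
L = -11.1503 + 8*-2.1726 = -28.5311


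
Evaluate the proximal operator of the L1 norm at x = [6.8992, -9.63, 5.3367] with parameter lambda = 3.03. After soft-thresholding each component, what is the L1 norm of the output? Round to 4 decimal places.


Soft-thresholding with lambda = 3.03:
prox(6.8992) = sign(6.8992)*max(|6.8992| - 3.03, 0) = 3.8692
prox(-9.63) = sign(-9.63)*max(|-9.63| - 3.03, 0) = -6.6
prox(5.3367) = sign(5.3367)*max(|5.3367| - 3.03, 0) = 2.3067
prox(x) = [3.8692, -6.6, 2.3067]
||prox(x)||_1 = 3.8692 + 6.6 + 2.3067 = 12.7759


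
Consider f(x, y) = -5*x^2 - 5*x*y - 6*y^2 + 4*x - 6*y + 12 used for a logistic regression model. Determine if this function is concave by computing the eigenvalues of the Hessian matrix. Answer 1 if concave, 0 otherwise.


The Hessian of f(x,y) = -5*x^2 - 5*x*y - 6*y^2 + 4*x - 6*y + 12 is:
H = [[-10, -5], [-5, -12]]
Trace = -10 - 12 = -22
Determinant = -10*-12 - (-5)^2 = 95
Discriminant = (-22)^2 - 4*95 = 104.0
Eigenvalues: lambda_1 = -16.099, lambda_2 = -5.901
The function is concave.

1


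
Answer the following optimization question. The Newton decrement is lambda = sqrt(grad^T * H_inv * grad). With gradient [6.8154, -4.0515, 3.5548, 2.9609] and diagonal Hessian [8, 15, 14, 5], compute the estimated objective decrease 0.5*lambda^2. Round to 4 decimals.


Step 1: H is diagonal, so H^(-1) * g = [0.8519, -0.2701, 0.2539, 0.5922].
Step 2: g^T H^(-1) g = sum_i g_i^2 / H_ii
  = (6.8154)^2/8 + (-4.0515)^2/15 + (3.5548)^2/14 + (2.9609)^2/5
  = 5.8062 + 1.0943 + 0.9026 + 1.7534 = 9.5565
Step 3: Objective decrease = 0.5 * g^T H^(-1) g = 4.7783


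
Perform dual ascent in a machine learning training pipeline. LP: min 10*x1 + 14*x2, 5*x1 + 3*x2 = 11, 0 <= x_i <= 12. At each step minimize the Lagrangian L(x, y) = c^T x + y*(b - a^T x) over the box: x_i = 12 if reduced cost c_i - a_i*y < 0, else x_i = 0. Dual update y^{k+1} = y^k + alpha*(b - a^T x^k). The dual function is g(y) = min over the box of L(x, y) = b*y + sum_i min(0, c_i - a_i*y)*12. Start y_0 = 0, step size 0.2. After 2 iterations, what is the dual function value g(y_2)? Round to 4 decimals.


Dual ascent for LP: min 10*x1 + 14*x2, 5*x1 + 3*x2 = 11, 0 <= x_i <= 12
Step 1: y^k = 0.0, reduced costs: (10.0, 14.0)
  x^k = (0.0, 0.0), subgradient = b - a^T x = 11.0
  y^{k+1} = 0.0 + 0.2*11.0 = 2.2
Step 2: y^k = 2.2, reduced costs: (-1.0, 7.4)
  x^k = (12.0, 0.0), subgradient = b - a^T x = -49.0
  y^{k+1} = 2.2 + 0.2*-49.0 = -7.6
Dual objective at y_2 = -7.6: reduced costs (48.0, 36.8), box minimizer x = (0.0, 0.0)
g(y_2) = b*y + (c1 - a1*y)*x1 + (c2 - a2*y)*x2 = 11*(-7.6) + 48.0*0.0 + 36.8*0.0 = -83.6 + 0.0 + 0.0 = -83.6


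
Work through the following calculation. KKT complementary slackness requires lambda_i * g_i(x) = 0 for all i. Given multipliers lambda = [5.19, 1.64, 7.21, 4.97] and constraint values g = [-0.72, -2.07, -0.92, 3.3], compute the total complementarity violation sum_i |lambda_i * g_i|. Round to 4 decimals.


KKT complementary slackness check:
lambda_1 * g_1 = 5.19 * -0.72 = -3.7368
lambda_2 * g_2 = 1.64 * -2.07 = -3.3948
lambda_3 * g_3 = 7.21 * -0.92 = -6.6332
lambda_4 * g_4 = 4.97 * 3.3 = 16.401
Total violation = 3.7368 + 3.3948 + 6.6332 + 16.401 = 30.1658


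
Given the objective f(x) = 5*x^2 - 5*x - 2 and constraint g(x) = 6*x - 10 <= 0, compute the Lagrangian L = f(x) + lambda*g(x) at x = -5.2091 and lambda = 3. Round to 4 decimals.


Step 1: Evaluate f(x).
f(-5.2091) = 5*(-5.2091)^2 - 5*(-5.2091) - 2 = 159.7191
Step 2: Evaluate g(x).
g(-5.2091) = 6*-5.2091 - 10 = -41.2546
Step 3: Compute Lagrangian.
L = 159.7191 + 3*-41.2546 = 35.9553


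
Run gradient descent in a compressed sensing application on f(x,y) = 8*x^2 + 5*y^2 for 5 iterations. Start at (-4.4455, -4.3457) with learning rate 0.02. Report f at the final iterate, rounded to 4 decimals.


Gradient descent on f(x,y) = 8*x^2 + 5*y^2.
Starting point: (-4.4455, -4.3457), alpha = 0.02
Step 1: grad_x = 2*8*-4.4455 = -71.128, grad_y = 2*5*-4.3457 = -43.457
  x_1 = -4.4455 - 0.02*-71.128 = -3.0229
  y_1 = -4.3457 - 0.02*-43.457 = -3.4766
Step 2: grad_x = 2*8*-3.0229 = -48.367, grad_y = 2*5*-3.4766 = -34.7656
  x_2 = -3.0229 - 0.02*-48.367 = -2.0556
  y_2 = -3.4766 - 0.02*-34.7656 = -2.7812
Step 3: grad_x = 2*8*-2.0556 = -32.8896, grad_y = 2*5*-2.7812 = -27.8125
  x_3 = -2.0556 - 0.02*-32.8896 = -1.3978
  y_3 = -2.7812 - 0.02*-27.8125 = -2.225
Step 4: grad_x = 2*8*-1.3978 = -22.3649, grad_y = 2*5*-2.225 = -22.25
  x_4 = -1.3978 - 0.02*-22.3649 = -0.9505
  y_4 = -2.225 - 0.02*-22.25 = -1.78
Step 5: grad_x = 2*8*-0.9505 = -15.2081, grad_y = 2*5*-1.78 = -17.8
  x_5 = -0.9505 - 0.02*-15.2081 = -0.6463
  y_5 = -1.78 - 0.02*-17.8 = -1.424
f(-0.6463, -1.424) = 8*(-0.6463)^2 + 5*(-1.424)^2 = 13.481


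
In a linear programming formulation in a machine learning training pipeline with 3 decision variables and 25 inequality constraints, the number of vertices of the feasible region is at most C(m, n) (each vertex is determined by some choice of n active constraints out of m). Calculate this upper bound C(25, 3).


Each vertex corresponds to some choice of n active constraints out of m, so the number of vertices is at most C(m, n) = m! / (n!(m-n)!).
m = 25, n = 3
Numerator: 25 * 24 * 23
Denominator: 3! = 6
C(25, 3) = 2300


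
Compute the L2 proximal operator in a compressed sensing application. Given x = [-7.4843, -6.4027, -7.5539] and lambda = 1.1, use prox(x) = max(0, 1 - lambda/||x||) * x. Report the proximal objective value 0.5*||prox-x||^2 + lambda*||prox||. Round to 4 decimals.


Step 1: Compute ||x||.
||x|| = 12.4125
Step 2: Compute scaling factor.
scale = max(0, 1 - 1.1/12.4125) = 0.9114
Step 3: prox(x) = [-6.821, -5.8353, -6.8845]
||prox(x)|| = 11.3125
Step 4: Proximal objective.
0.5*||prox-x||^2 = 0.605
lambda*||prox|| = 12.4438
Total = 13.0488


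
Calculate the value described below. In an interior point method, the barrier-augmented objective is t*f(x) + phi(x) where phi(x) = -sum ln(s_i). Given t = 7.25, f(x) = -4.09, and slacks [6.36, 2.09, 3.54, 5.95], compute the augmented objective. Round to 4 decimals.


Step 1: Compute log-barrier.
ln values: [1.85, 0.7372, 1.2641, 1.7834]
phi = -(1.85 + 0.7372 + 1.2641 + 1.7834) = -5.6347
Step 2: Compute augmented objective.
t*f(x) = 7.25*-4.09 = -29.6525
Total = -29.6525 - 5.6347 = -35.2872


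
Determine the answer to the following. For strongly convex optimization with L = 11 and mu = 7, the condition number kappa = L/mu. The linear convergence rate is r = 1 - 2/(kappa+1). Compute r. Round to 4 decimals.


Step 1: Compute the condition number.
kappa = L/mu = 11/7 = 1.5714
Step 2: Compute the convergence rate.
r = 1 - 2/(kappa + 1) = 1 - 2*mu/(L + mu) = (L - mu)/(L + mu) = 4/18 = 0.2222


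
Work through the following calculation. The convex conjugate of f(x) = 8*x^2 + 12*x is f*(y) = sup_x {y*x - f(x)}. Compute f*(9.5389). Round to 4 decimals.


f*(y) = sup_x {y*x - a*x^2 - b*x} = sup_x {(y-b)*x - a*x^2}
FOC: (y - b) - 2a*x = 0 => x* = (y - b)/(2a)
x* = (9.5389 - 12)/(2*8) = -0.1538
f*(9.5389) = (y-b)^2/(4a) = (9.5389 - 12)^2/(4*8)
= 6.057/32 = 0.1893


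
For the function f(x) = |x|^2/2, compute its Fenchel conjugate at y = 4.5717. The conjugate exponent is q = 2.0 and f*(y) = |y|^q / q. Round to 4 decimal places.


The conjugate exponent q satisfies 1/p + 1/q = 1.
p = 2, so q = 2/(2 - 1) = 2.0
|y|^q = 4.5717^2.0 = 20.9004
f*(4.5717) = 20.9004 / 2.0 = 10.4502


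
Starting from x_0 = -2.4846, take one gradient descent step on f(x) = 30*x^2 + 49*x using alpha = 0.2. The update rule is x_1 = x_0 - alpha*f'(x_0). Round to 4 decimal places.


We compute the gradient at x_0 and apply the update.
f'(x) = 60*x + 49
f'(-2.4846) = 60*-2.4846 + 49 = -100.076
x_1 = -2.4846 - 0.2*-100.076 = 17.5306


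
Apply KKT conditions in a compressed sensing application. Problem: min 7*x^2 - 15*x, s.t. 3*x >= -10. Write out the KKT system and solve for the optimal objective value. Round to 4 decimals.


Step 1: Try lambda = 0 (constraint inactive).
Stationarity: 2*7*x - 15 = 0
x* = 15/(2*7) = 15/14 = 1.0714 (rounded; the exact value 15/14 is used below)
Check constraint: 3*1.0714 = 3.2142 >= -10 -- satisfied.
Step 2: Compute optimal value.
f(x*) = 7*(15/14)^2 - 15*(15/14) = -8.0357


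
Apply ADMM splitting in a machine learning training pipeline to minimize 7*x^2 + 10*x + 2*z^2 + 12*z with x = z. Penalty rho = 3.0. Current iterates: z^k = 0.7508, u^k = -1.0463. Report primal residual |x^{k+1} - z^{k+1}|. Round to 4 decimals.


ADMM iteration with rho = 3.0, z^k = 0.7508, u^k = -1.0463
Step 1: x-update.
Minimize 7*x^2 + 10*x + (3.0/2)*(x - 0.7508 - 1.0463)^2
FOC: (2*7 + 3.0)*x = -10 + 3.0*(0.7508 + 1.0463)
x^{k+1} = -0.2711
Step 2: z-update.
Minimize 2*z^2 + 12*z + (3.0/2)*(-0.2711 - z - 1.0463)^2
FOC: (2*2 + 3.0)*z = -12 + 3.0*(-0.2711 - 1.0463)
z^{k+1} = -2.2789
Step 3: u-update.
u^{k+1} = -1.0463 - 0.2711 + 2.2789 = 0.9615
Step 4: Primal residual = |-0.2711 + 2.2789| = 2.0078


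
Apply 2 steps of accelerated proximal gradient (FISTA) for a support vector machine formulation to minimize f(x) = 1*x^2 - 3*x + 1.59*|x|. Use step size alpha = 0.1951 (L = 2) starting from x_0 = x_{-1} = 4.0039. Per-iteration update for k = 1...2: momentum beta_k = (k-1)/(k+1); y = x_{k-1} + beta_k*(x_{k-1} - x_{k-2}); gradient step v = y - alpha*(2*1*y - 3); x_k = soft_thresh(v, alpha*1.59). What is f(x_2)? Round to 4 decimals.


FISTA on f(x) = 1*x^2 - 3*x + 1.59*|x|
L = 2, alpha = 0.1951
Iteration 1: beta = 0.0, y = 4.0039 + 0.0*(4.0039 - 4.0039) = 4.0039
  grad(y) = 5.0078, v = y - alpha*grad = 3.0269
  prox(v) = soft_thresh(3.0269, 0.3102) = 2.7167
Iteration 2: beta = 0.3333, y = 2.7167 + 0.3333*(2.7167 - 4.0039) = 2.2876
  grad(y) = 1.5752, v = y - alpha*grad = 1.9803
  prox(v) = soft_thresh(1.9803, 0.3102) = 1.6701
f(x_2) = 1*1.6701^2 - 3*1.6701 + 1.59*|1.6701| = 0.4343


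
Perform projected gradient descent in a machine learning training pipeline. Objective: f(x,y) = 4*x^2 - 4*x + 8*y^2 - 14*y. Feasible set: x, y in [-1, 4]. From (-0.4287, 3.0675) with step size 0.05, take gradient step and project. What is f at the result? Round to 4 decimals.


Step 1: Compute gradient at (-0.4287, 3.0675).
grad_x = 2*4*-0.4287 - 4 = -7.4296
grad_y = 2*8*3.0675 - 14 = 35.08
Step 2: Gradient step.
x_raw = -0.4287 - 0.05*-7.4296 = -0.0572
y_raw = 3.0675 - 0.05*35.08 = 1.3135
Step 3: Project onto [-1, 4].
x_proj = clip(-0.0572) = -0.0572
y_proj = clip(1.3135) = 1.3135
Step 4: Evaluate f.
f(-0.0572, 1.3135) = -4.3448


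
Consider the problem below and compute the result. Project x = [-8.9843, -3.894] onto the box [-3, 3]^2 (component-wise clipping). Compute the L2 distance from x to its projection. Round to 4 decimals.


Project each component onto [-3, 3].
clip(-8.9843) = -3.0, clip(-3.894) = -3.0
Projection = [-3.0, -3.0]
Squared diffs: [35.8118, 0.7992]
Distance = sqrt(36.611) = 6.0507


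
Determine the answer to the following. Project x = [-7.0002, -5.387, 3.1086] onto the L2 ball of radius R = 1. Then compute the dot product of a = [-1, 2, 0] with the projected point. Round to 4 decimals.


Step 1: Compute ||x|| (intermediates to 6 decimals).
||x|| = sqrt((-7.0002)^2 + (-5.387)^2 + 3.1086^2) = 9.364078
Step 2: Project.
Since ||x|| > R, scale = R/||x|| = 1/9.364078 = 0.106791, proj(x) = scale * x
proj(x) = [-0.747558, -0.575283, 0.331971]
Step 3: Dot product.
a^T * proj(x) = -1*(-0.747558) + 2*(-0.575283) + 0*0.331971 = -0.403


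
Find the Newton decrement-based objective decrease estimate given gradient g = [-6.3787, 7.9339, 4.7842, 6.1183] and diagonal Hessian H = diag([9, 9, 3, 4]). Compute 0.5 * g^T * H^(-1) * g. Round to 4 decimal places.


Step 1: H is diagonal, so H^(-1) * g = [-0.7087, 0.8815, 1.5947, 1.5296].
Step 2: g^T H^(-1) g = sum_i g_i^2 / H_ii
  = (-6.3787)^2/9 + (7.9339)^2/9 + (4.7842)^2/3 + (6.1183)^2/4
  = 4.5209 + 6.9941 + 7.6295 + 9.3584 = 28.5029
Step 3: Objective decrease = 0.5 * g^T H^(-1) g = 14.2514


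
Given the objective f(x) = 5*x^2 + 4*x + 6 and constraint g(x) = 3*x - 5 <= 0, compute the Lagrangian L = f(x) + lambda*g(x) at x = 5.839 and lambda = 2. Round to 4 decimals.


Step 1: Evaluate f(x).
f(5.839) = 5*5.839^2 + 4*5.839 + 6 = 199.8256
Step 2: Evaluate g(x).
g(5.839) = 3*5.839 - 5 = 12.517
Step 3: Compute Lagrangian.
L = 199.8256 + 2*12.517 = 224.8596


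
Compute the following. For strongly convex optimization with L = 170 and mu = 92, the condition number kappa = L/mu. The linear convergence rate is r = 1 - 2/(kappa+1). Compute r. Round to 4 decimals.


Step 1: Compute the condition number.
kappa = L/mu = 170/92 = 1.8478
Step 2: Compute the convergence rate.
r = 1 - 2/(kappa + 1) = 1 - 2*mu/(L + mu) = (L - mu)/(L + mu) = 78/262 = 0.2977


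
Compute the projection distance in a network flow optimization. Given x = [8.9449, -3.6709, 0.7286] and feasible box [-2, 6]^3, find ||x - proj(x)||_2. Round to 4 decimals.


Project each component onto [-2, 6].
clip(8.9449) = 6.0, clip(-3.6709) = -2.0, clip(0.7286) = 0.7286
Projection = [6.0, -2.0, 0.7286]
Squared diffs: [8.6724, 2.7919, 0.0]
Distance = sqrt(11.4643) = 3.3859


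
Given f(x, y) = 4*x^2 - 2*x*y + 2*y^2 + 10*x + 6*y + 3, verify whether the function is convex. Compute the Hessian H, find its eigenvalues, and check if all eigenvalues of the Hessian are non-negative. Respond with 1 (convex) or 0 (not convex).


The Hessian of f(x,y) = 4*x^2 - 2*x*y + 2*y^2 + 10*x + 6*y + 3 is:
H = [[8, -2], [-2, 4]]
Trace = 8 + 4 = 12
Determinant = 8*4 - (-2)^2 = 28
Discriminant = (12)^2 - 4*28 = 32.0
Eigenvalues: lambda_1 = 3.1716, lambda_2 = 8.8284
The function is convex.

1


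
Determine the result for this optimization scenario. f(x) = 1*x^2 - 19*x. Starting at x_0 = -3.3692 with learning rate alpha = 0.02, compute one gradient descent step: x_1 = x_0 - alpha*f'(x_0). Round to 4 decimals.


We compute the gradient at x_0 and apply the update.
f'(x) = 2*x - 19
f'(-3.3692) = 2*-3.3692 - 19 = -25.7384
x_1 = -3.3692 - 0.02*-25.7384 = -2.8544


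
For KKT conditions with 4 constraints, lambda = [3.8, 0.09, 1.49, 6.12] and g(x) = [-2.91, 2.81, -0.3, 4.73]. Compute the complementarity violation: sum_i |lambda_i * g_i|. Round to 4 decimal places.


KKT complementary slackness check:
lambda_1 * g_1 = 3.8 * -2.91 = -11.058
lambda_2 * g_2 = 0.09 * 2.81 = 0.2529
lambda_3 * g_3 = 1.49 * -0.3 = -0.447
lambda_4 * g_4 = 6.12 * 4.73 = 28.9476
Total violation = 11.058 + 0.2529 + 0.447 + 28.9476 = 40.7055


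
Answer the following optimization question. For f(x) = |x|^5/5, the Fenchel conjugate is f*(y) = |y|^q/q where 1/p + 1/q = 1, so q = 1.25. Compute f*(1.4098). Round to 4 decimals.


The conjugate exponent q satisfies 1/p + 1/q = 1.
p = 5, so q = 5/(5 - 1) = 1.25
|y|^q = 1.4098^1.25 = 1.5362
f*(1.4098) = 1.5362 / 1.25 = 1.229


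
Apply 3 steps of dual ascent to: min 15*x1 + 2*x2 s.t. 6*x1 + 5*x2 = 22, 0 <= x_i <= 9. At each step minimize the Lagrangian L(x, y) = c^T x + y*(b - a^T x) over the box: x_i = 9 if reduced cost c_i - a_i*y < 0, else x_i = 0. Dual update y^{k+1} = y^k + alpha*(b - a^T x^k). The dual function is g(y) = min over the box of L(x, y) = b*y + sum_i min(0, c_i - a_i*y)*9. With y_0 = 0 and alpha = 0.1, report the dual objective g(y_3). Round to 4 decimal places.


Dual ascent for LP: min 15*x1 + 2*x2, 6*x1 + 5*x2 = 22, 0 <= x_i <= 9
Step 1: y^k = 0.0, reduced costs: (15.0, 2.0)
  x^k = (0.0, 0.0), subgradient = b - a^T x = 22.0
  y^{k+1} = 0.0 + 0.1*22.0 = 2.2
Step 2: y^k = 2.2, reduced costs: (1.8, -9.0)
  x^k = (0.0, 9.0), subgradient = b - a^T x = -23.0
  y^{k+1} = 2.2 + 0.1*-23.0 = -0.1
Step 3: y^k = -0.1, reduced costs: (15.6, 2.5)
  x^k = (0.0, 0.0), subgradient = b - a^T x = 22.0
  y^{k+1} = -0.1 + 0.1*22.0 = 2.1
Dual objective at y_3 = 2.1: reduced costs (2.4, -8.5), box minimizer x = (0.0, 9.0)
g(y_3) = b*y + (c1 - a1*y)*x1 + (c2 - a2*y)*x2 = 22*2.1 + 2.4*0.0 + (-8.5)*9.0 = 46.2 + 0.0 - 76.5 = -30.3


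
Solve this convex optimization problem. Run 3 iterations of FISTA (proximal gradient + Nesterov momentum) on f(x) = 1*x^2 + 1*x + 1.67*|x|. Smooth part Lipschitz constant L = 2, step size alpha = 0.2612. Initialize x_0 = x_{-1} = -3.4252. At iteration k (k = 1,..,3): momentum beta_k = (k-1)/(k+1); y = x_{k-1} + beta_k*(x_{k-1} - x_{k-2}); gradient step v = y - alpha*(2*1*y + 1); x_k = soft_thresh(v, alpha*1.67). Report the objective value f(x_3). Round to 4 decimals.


FISTA on f(x) = 1*x^2 + 1*x + 1.67*|x|
L = 2, alpha = 0.2612
Iteration 1: beta = 0.0, y = -3.4252 + 0.0*(-3.4252 + 3.4252) = -3.4252
  grad(y) = -5.8504, v = y - alpha*grad = -1.8971
  prox(v) = soft_thresh(-1.8971, 0.4362) = -1.4609
Iteration 2: beta = 0.3333, y = -1.4609 + 0.3333*(-1.4609 + 3.4252) = -0.8061
  grad(y) = -0.6122, v = y - alpha*grad = -0.6462
  prox(v) = soft_thresh(-0.6462, 0.4362) = -0.21
Iteration 3: beta = 0.5, y = -0.21 + 0.5*(-0.21 + 1.4609) = 0.4155
  grad(y) = 1.8309, v = y - alpha*grad = -0.0628
  prox(v) = soft_thresh(-0.0628, 0.4362) = 0.0
f(x_3) = 1*0.0^2 + 1*0.0 + 1.67*|0.0| = 0.0


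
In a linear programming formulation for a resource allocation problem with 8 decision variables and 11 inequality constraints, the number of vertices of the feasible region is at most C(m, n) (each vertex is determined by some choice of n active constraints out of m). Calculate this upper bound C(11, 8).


Each vertex corresponds to some choice of n active constraints out of m, so the number of vertices is at most C(m, n) = m! / (n!(m-n)!).
m = 11, n = 8
Numerator: 11 * 10 * 9 * 8 * 7 * 6 * 5 * 4
Denominator: 8! = 40320
C(11, 8) = 165


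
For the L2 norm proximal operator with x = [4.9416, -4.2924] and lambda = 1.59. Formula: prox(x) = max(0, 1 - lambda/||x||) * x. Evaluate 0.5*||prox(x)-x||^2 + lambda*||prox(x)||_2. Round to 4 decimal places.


Step 1: Compute ||x||.
||x|| = 6.5455
Step 2: Compute scaling factor.
scale = max(0, 1 - 1.59/6.5455) = 0.7571
Step 3: prox(x) = [3.7412, -3.2497]
||prox(x)|| = 4.9555
Step 4: Proximal objective.
0.5*||prox-x||^2 = 1.2641
lambda*||prox|| = 7.8792
Total = 9.1434


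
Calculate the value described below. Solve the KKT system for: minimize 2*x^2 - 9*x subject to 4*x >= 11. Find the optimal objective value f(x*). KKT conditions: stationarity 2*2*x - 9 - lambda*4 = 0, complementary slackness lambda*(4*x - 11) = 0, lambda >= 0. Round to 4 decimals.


Step 1: Try lambda = 0 (constraint inactive).
x_unc = 9/(2*2) = 2.25
Check: 4*2.25 = 9.0 < 11 -- violated!
Step 2: Constraint must be active: 4*x = 11
x* = 11/4 = 2.75
lambda = (2*2*2.75 - 9)/4 = 0.5
Step 3: Compute optimal value.
f(x*) = 2*2.75^2 - 9*2.75 = -9.625


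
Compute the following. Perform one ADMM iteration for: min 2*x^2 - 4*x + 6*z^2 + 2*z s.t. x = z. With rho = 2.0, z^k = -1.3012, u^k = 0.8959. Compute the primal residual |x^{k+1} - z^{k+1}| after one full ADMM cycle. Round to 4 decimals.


ADMM iteration with rho = 2.0, z^k = -1.3012, u^k = 0.8959
Step 1: x-update.
Minimize 2*x^2 - 4*x + (2.0/2)*(x + 1.3012 + 0.8959)^2
FOC: (2*2 + 2.0)*x = 4 + 2.0*(-1.3012 - 0.8959)
x^{k+1} = -0.0657
Step 2: z-update.
Minimize 6*z^2 + 2*z + (2.0/2)*(-0.0657 - z + 0.8959)^2
FOC: (2*6 + 2.0)*z = -2 + 2.0*(-0.0657 + 0.8959)
z^{k+1} = -0.0243
Step 3: u-update.
u^{k+1} = 0.8959 - 0.0657 + 0.0243 = 0.8545
Step 4: Primal residual = |-0.0657 + 0.0243| = 0.0414


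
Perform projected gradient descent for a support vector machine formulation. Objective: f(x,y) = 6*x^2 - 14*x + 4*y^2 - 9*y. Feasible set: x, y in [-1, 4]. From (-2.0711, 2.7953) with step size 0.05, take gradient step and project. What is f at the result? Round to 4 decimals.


Step 1: Compute gradient at (-2.0711, 2.7953).
grad_x = 2*6*-2.0711 - 14 = -38.8532
grad_y = 2*4*2.7953 - 9 = 13.3624
Step 2: Gradient step.
x_raw = -2.0711 - 0.05*-38.8532 = -0.1284
y_raw = 2.7953 - 0.05*13.3624 = 2.1272
Step 3: Project onto [-1, 4].
x_proj = clip(-0.1284) = -0.1284
y_proj = clip(2.1272) = 2.1272
Step 4: Evaluate f.
f(-0.1284, 2.1272) = 0.8521


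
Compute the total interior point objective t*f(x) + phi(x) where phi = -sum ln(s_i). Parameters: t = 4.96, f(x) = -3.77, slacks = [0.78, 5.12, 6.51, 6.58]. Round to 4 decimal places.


Step 1: Compute log-barrier.
ln values: [-0.2485, 1.6332, 1.8733, 1.884]
phi = -(-0.2485 + 1.6332 + 1.8733 + 1.884) = -5.1421
Step 2: Compute augmented objective.
t*f(x) = 4.96*-3.77 = -18.6992
Total = -18.6992 - 5.1421 = -23.8413


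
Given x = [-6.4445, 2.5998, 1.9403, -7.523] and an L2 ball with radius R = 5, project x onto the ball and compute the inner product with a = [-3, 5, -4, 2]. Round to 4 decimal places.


Step 1: Compute ||x|| (intermediates to 6 decimals).
||x|| = sqrt((-6.4445)^2 + 2.5998^2 + 1.9403^2 + (-7.523)^2) = 10.423571
Step 2: Project.
Since ||x|| > R, scale = R/||x|| = 5/10.423571 = 0.479682, proj(x) = scale * x
proj(x) = [-3.091311, 1.247077, 0.930727, -3.608648]
Step 3: Dot product.
a^T * proj(x) = -3*(-3.091311) + 5*1.247077 - 4*0.930727 + 2*(-3.608648) = 4.5691


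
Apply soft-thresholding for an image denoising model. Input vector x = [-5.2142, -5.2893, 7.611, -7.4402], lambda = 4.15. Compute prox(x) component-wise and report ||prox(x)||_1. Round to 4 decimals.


Soft-thresholding with lambda = 4.15:
prox(-5.2142) = sign(-5.2142)*max(|-5.2142| - 4.15, 0) = -1.0642
prox(-5.2893) = sign(-5.2893)*max(|-5.2893| - 4.15, 0) = -1.1393
prox(7.611) = sign(7.611)*max(|7.611| - 4.15, 0) = 3.461
prox(-7.4402) = sign(-7.4402)*max(|-7.4402| - 4.15, 0) = -3.2902
prox(x) = [-1.0642, -1.1393, 3.461, -3.2902]
||prox(x)||_1 = 1.0642 + 1.1393 + 3.461 + 3.2902 = 8.9547


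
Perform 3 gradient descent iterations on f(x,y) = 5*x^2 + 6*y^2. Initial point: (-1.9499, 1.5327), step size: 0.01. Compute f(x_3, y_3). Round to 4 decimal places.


Gradient descent on f(x,y) = 5*x^2 + 6*y^2.
Starting point: (-1.9499, 1.5327), alpha = 0.01
Step 1: grad_x = 2*5*-1.9499 = -19.499, grad_y = 2*6*1.5327 = 18.3924
  x_1 = -1.9499 - 0.01*-19.499 = -1.7549
  y_1 = 1.5327 - 0.01*18.3924 = 1.3488
Step 2: grad_x = 2*5*-1.7549 = -17.5491, grad_y = 2*6*1.3488 = 16.1853
  x_2 = -1.7549 - 0.01*-17.5491 = -1.5794
  y_2 = 1.3488 - 0.01*16.1853 = 1.1869
Step 3: grad_x = 2*5*-1.5794 = -15.7942, grad_y = 2*6*1.1869 = 14.2431
  x_3 = -1.5794 - 0.01*-15.7942 = -1.4215
  y_3 = 1.1869 - 0.01*14.2431 = 1.0445
f(-1.4215, 1.0445) = 5*(-1.4215)^2 + 6*1.0445^2 = 16.6488


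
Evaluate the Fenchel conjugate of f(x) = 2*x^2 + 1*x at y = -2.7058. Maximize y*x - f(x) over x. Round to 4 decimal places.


f*(y) = sup_x {y*x - a*x^2 - b*x} = sup_x {(y-b)*x - a*x^2}
FOC: (y - b) - 2a*x = 0 => x* = (y - b)/(2a)
x* = (-2.7058 - 1)/(2*2) = -0.9265
f*(-2.7058) = (y-b)^2/(4a) = (-2.7058 - 1)^2/(4*2)
= 13.733/8 = 1.7166


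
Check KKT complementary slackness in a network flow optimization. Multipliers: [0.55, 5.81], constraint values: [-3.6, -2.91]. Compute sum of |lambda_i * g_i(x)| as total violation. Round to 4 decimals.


KKT complementary slackness check:
lambda_1 * g_1 = 0.55 * -3.6 = -1.98
lambda_2 * g_2 = 5.81 * -2.91 = -16.9071
Total violation = 1.98 + 16.9071 = 18.8871


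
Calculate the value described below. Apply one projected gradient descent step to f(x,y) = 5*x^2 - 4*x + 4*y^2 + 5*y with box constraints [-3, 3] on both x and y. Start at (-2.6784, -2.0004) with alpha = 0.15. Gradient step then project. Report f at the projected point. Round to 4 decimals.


Step 1: Compute gradient at (-2.6784, -2.0004).
grad_x = 2*5*-2.6784 - 4 = -30.784
grad_y = 2*4*-2.0004 + 5 = -11.0032
Step 2: Gradient step.
x_raw = -2.6784 - 0.15*-30.784 = 1.9392
y_raw = -2.0004 - 0.15*-11.0032 = -0.3499
Step 3: Project onto [-3, 3].
x_proj = clip(1.9392) = 1.9392
y_proj = clip(-0.3499) = -0.3499
Step 4: Evaluate f.
f(1.9392, -0.3499) = 9.7859


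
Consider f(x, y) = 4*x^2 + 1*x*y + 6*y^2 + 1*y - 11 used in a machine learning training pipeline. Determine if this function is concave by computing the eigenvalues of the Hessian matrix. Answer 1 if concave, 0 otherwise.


The Hessian of f(x,y) = 4*x^2 + 1*x*y + 6*y^2 + 1*y - 11 is:
H = [[8, 1], [1, 12]]
Trace = 8 + 12 = 20
Determinant = 8*12 - (1)^2 = 95
Discriminant = (20)^2 - 4*95 = 20.0
Eigenvalues: lambda_1 = 7.7639, lambda_2 = 12.2361
The function is not concave.

0


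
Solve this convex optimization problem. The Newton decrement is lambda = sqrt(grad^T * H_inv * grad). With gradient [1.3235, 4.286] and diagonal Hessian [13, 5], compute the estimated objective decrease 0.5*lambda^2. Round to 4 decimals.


Step 1: H is diagonal, so H^(-1) * g = [0.1018, 0.8572].
Step 2: g^T H^(-1) g = sum_i g_i^2 / H_ii
  = (1.3235)^2/13 + (4.286)^2/5
  = 0.1347 + 3.674 = 3.8087
Step 3: Objective decrease = 0.5 * g^T H^(-1) g = 1.9044


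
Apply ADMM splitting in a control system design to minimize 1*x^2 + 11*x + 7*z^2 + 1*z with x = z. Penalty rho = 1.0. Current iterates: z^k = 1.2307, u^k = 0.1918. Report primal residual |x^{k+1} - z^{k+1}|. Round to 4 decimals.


ADMM iteration with rho = 1.0, z^k = 1.2307, u^k = 0.1918
Step 1: x-update.
Minimize 1*x^2 + 11*x + (1.0/2)*(x - 1.2307 + 0.1918)^2
FOC: (2*1 + 1.0)*x = -11 + 1.0*(1.2307 - 0.1918)
x^{k+1} = -3.3204
Step 2: z-update.
Minimize 7*z^2 + 1*z + (1.0/2)*(-3.3204 - z + 0.1918)^2
FOC: (2*7 + 1.0)*z = -1 + 1.0*(-3.3204 + 0.1918)
z^{k+1} = -0.2752
Step 3: u-update.
u^{k+1} = 0.1918 - 3.3204 + 0.2752 = -2.8533
Step 4: Primal residual = |-3.3204 + 0.2752| = 3.0451


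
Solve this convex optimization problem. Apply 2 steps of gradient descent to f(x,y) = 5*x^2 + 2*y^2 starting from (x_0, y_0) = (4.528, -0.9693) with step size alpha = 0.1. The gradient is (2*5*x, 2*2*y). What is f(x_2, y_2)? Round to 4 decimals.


Gradient descent on f(x,y) = 5*x^2 + 2*y^2.
Starting point: (4.528, -0.9693), alpha = 0.1
Step 1: grad_x = 2*5*4.528 = 45.28, grad_y = 2*2*-0.9693 = -3.8772
  x_1 = 4.528 - 0.1*45.28 = 0.0
  y_1 = -0.9693 - 0.1*-3.8772 = -0.5816
Step 2: grad_x = 2*5*0.0 = 0.0, grad_y = 2*2*-0.5816 = -2.3263
  x_2 = 0.0 - 0.1*0.0 = 0.0
  y_2 = -0.5816 - 0.1*-2.3263 = -0.3489
f(0.0, -0.3489) = 5*0.0^2 + 2*(-0.3489)^2 = 0.2435


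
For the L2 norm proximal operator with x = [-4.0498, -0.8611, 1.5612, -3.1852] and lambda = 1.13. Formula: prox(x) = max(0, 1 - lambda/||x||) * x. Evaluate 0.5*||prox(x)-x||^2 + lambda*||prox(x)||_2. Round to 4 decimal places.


Step 1: Compute ||x||.
||x|| = 5.4521
Step 2: Compute scaling factor.
scale = max(0, 1 - 1.13/5.4521) = 0.7927
Step 3: prox(x) = [-3.2104, -0.6826, 1.2376, -2.525]
||prox(x)|| = 4.3221
Step 4: Proximal objective.
0.5*||prox-x||^2 = 0.6385
lambda*||prox|| = 4.884
Total = 5.5224
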